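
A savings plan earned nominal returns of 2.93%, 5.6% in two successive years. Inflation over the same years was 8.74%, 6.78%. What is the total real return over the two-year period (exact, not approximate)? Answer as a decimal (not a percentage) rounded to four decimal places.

Nominal growth factor = 1.0293 × 1.0560 = 1.086941
Price-level growth factor = 1.0874 × 1.0678 = 1.161126
Real growth factor = 1.086941 / 1.161126 = 0.936109
Total real return = 0.936109 − 1 → -0.0639.

-0.0639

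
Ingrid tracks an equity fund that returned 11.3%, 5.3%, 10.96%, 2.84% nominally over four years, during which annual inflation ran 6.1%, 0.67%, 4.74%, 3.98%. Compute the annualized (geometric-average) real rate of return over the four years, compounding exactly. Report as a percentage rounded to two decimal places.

Nominal growth factor = 1.1130 × 1.0530 × 1.1096 × 1.0284 = 1.33737146
Price-level growth factor = 1.0610 × 1.0067 × 1.0474 × 1.0398 = 1.16326279
Real growth factor = 1.33737146 / 1.16326279 = 1.14967269
Annualized real rate = 1.14967269^(1/4) − 1 = 3.5484% → 3.55%.

3.55%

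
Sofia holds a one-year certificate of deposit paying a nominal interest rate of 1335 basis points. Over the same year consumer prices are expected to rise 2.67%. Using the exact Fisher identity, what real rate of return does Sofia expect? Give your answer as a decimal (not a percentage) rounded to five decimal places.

0.10402

1 + r = 1.13350 / 1.02670 = 1.104023
r = 1.104023 − 1 = 10.4023%, i.e. 0.10402.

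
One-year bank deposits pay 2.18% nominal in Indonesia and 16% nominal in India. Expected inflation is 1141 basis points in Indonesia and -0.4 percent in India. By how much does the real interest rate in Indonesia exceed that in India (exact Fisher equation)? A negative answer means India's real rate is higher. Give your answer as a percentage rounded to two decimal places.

-24.75%

Indonesia: (1 + 0.0218)/(1 + 0.1141) − 1 = -8.2847%
India: (1 + 0.1600)/(1 − 0.0040) − 1 = 16.4659%
Differential = -8.2847% − 16.4659% = -24.7506% → -24.75%.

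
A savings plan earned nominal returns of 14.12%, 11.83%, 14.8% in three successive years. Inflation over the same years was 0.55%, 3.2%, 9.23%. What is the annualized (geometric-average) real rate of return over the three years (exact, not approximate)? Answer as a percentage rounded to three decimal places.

8.931%

Compound the nominal returns: 1.1412 × 1.1183 × 1.1480 = 1.46508215.
Compound inflation: 1.0055 × 1.0320 × 1.0923 = 1.13345349.
Deflate: 1.46508215 / 1.13345349 = 1.29258249.
Annualized real rate = 1.29258249^(1/3) − 1 = 8.9313% → 8.931%.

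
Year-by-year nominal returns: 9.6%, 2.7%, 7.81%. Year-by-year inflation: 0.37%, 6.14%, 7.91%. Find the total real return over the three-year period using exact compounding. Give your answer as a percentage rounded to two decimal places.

Nominal growth factor = 1.0960 × 1.0270 × 1.0781 = 1.213501
Price-level growth factor = 1.0037 × 1.0614 × 1.0791 = 1.149595
Real growth factor = 1.213501 / 1.149595 = 1.055590
Total real return = 1.055590 − 1 → 5.56%.

5.56%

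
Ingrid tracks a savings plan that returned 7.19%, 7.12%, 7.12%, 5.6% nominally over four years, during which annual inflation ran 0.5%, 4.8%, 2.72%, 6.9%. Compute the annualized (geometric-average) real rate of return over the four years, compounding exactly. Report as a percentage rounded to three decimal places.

2.944%

Compound the nominal returns: 1.0719 × 1.0712 × 1.0712 × 1.0560 = 1.29885095.
Compound inflation: 1.0050 × 1.0480 × 1.0272 × 1.0690 = 1.15653841.
Deflate: 1.29885095 / 1.15653841 = 1.12305043.
Annualized real rate = 1.12305043^(1/4) − 1 = 2.9437% → 2.944%.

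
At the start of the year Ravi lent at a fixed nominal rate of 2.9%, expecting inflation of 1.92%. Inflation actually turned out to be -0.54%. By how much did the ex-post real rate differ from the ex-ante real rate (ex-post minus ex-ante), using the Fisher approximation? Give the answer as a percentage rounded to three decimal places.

2.460%

Ex-ante: 2.9% − 1.92% = 0.980%
Ex-post: 2.9% − (-0.54%) = 3.440%
Difference (ex-post − ex-ante) = 2.4600% → 2.460%.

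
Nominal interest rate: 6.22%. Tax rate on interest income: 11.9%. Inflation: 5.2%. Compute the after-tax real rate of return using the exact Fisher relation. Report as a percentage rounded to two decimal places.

After-tax nominal return = 6.22% × (1 − 0.119) = 5.47982%.
1 + r = 1.0547982 / 1.05200 = 1.002660
After-tax real rate = 1.002660 − 1 → 0.27%.

0.27%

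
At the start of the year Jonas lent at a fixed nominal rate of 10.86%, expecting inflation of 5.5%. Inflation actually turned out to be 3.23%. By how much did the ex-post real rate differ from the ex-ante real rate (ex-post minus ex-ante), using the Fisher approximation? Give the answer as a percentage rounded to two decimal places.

Ex-ante: 10.86% − 5.5% = 5.360%
Ex-post: 10.86% − 3.23% = 7.630%
Difference (ex-post − ex-ante) = 2.2700% → 2.27%.

2.27%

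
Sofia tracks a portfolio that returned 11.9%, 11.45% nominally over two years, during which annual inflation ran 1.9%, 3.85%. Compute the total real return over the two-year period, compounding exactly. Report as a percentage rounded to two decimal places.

Compound the nominal returns: 1.1190 × 1.1145 = 1.247126.
Compound inflation: 1.0190 × 1.0385 = 1.058232.
Deflate: 1.247126 / 1.058232 = 1.178500.
Total real return = 1.178500 − 1 → 17.85%.

17.85%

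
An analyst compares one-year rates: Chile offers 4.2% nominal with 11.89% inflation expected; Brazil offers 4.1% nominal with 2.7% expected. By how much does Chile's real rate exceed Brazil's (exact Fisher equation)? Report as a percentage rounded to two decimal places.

Chile: (1 + 0.0420)/(1 + 0.1189) − 1 = -6.8728%
Brazil: (1 + 0.0410)/(1 + 0.0270) − 1 = 1.3632%
Differential = -6.8728% − 1.3632% = -8.2360% → -8.24%.

-8.24%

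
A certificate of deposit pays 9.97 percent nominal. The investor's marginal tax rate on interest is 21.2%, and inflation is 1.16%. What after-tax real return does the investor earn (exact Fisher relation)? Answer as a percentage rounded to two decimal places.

After-tax nominal return = 9.97% × (1 − 0.212) = 7.85636%.
1 + r = 1.0785636 / 1.01160 = 1.066196
After-tax real rate = 1.066196 − 1 → 6.62%.

6.62%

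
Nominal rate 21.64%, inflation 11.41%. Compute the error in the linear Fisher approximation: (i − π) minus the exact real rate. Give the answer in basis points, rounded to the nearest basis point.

105 basis points

Approximate: r ≈ 21.640% − 11.410% = 10.2300%
Exact: (1 + 0.2164)/(1 + 0.1141) − 1 = 9.1823%
Error = 10.2300% − 9.1823% = 1.0477% → 105 basis points.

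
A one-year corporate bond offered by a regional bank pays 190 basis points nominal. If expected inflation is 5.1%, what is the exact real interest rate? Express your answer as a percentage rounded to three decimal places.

1 + r = 1.01900 / 1.05100 = 0.969553
r = 0.969553 − 1 = -3.0447%, i.e. -3.045%.

-3.045%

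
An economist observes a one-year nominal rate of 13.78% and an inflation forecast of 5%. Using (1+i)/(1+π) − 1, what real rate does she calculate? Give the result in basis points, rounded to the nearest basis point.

836 basis points

By the Fisher equation, 1 + r = (1 + i)/(1 + π).
1 + r = 1.13780 / 1.05000 = 1.083619
r = 1.083619 − 1 = 8.3619%, i.e. 836 basis points.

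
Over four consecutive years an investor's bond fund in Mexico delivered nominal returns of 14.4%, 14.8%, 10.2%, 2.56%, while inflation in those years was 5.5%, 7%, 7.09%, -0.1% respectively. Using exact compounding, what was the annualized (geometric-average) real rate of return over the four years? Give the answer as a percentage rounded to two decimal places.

5.29%

Nominal growth factor = 1.1440 × 1.1480 × 1.1020 × 1.0256 = 1.48431993
Price-level growth factor = 1.0550 × 1.0700 × 1.0709 × 0.9990 = 1.20767658
Real growth factor = 1.48431993 / 1.20767658 = 1.22907073
Annualized real rate = 1.22907073^(1/4) − 1 = 5.2917% → 5.29%.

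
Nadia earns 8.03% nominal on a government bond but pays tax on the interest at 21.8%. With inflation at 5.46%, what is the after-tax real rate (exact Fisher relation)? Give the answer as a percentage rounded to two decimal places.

After-tax nominal return = 8.03% × (1 − 0.218) = 6.27946%.
1 + r = 1.0627946 / 1.05460 = 1.007770
After-tax real rate = 1.007770 − 1 → 0.78%.

0.78%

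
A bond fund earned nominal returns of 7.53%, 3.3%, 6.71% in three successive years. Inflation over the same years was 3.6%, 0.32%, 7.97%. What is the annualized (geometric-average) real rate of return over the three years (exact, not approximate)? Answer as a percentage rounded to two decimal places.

Nominal growth factor = 1.0753 × 1.0330 × 1.0671 = 1.18531857
Price-level growth factor = 1.0360 × 1.0032 × 1.0797 = 1.12214862
Real growth factor = 1.18531857 / 1.12214862 = 1.05629374
Annualized real rate = 1.05629374^(1/3) − 1 = 1.8423% → 1.84%.

1.84%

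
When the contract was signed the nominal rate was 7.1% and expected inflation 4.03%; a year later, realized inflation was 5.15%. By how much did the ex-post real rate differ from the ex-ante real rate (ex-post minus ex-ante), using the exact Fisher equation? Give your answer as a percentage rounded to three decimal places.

Ex-ante: (1 + 0.0710)/(1 + 0.0403) − 1 = 2.9511%
Ex-post: (1 + 0.0710)/(1 + 0.0515) − 1 = 1.8545%
Difference (ex-post − ex-ante) = -1.0966% → -1.097%.

-1.097%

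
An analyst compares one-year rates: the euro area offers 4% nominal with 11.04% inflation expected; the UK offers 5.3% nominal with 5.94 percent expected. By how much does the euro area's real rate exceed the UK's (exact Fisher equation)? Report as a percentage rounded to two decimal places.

-5.74%

The euro area: (1 + 0.0400)/(1 + 0.1104) − 1 = -6.3401%
The UK: (1 + 0.0530)/(1 + 0.0594) − 1 = -0.6041%
Differential = -6.3401% − (-0.6041%) = -5.7359% → -5.74%.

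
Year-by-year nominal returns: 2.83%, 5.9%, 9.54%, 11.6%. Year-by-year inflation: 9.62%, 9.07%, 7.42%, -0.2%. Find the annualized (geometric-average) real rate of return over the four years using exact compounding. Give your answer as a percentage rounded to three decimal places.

Compound the nominal returns: 1.0283 × 1.0590 × 1.0954 × 1.1160 = 1.33122887.
Compound inflation: 1.0962 × 1.0907 × 1.0742 × 0.9980 = 1.28177206.
Deflate: 1.33122887 / 1.28177206 = 1.03858472.
Annualized real rate = 1.03858472^(1/4) − 1 = 0.9510% → 0.951%.

0.951%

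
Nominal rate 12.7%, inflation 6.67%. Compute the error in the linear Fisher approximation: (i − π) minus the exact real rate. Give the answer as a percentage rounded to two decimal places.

0.38%

Approximate: r ≈ 12.700% − 6.670% = 6.0300%
Exact: (1 + 0.1270)/(1 + 0.0667) − 1 = 5.6529%
Error = 6.0300% − 5.6529% = 0.3771% → 0.38%.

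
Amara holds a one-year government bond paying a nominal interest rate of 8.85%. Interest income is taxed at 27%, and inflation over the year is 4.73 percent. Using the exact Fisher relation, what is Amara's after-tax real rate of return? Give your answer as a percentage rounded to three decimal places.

After-tax nominal return = 8.85% × (1 − 0.27) = 6.4605%.
1 + r = 1.064605 / 1.04730 = 1.016523
After-tax real rate = 1.016523 − 1 → 1.652%.

1.652%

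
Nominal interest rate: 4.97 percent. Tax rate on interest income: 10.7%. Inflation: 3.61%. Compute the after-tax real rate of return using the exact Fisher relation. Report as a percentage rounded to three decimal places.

0.799%

After-tax nominal return = 4.97% × (1 − 0.107) = 4.43821%.
1 + r = 1.0443821 / 1.03610 = 1.007994
After-tax real rate = 1.007994 − 1 → 0.799%.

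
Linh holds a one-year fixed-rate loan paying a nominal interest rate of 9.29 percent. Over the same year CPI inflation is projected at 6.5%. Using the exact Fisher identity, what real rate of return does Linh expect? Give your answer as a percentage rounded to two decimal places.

1 + r = 1.09290 / 1.06500 = 1.026197
r = 1.026197 − 1 = 2.6197%, i.e. 2.62%.

2.62%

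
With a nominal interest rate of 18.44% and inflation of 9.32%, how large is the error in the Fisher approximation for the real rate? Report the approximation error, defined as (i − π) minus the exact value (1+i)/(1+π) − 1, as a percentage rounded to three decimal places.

0.778%

Approximate: r ≈ 18.440% − 9.320% = 9.1200%
Exact: (1 + 0.1844)/(1 + 0.0932) − 1 = 8.34248%
Error = 9.1200% − 8.34248% = 0.77752% → 0.778%.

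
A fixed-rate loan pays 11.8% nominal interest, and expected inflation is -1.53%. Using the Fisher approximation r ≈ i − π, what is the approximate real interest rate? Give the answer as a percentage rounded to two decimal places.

r ≈ i − π = 11.8% − (-1.53%) = 13.33%.

13.33%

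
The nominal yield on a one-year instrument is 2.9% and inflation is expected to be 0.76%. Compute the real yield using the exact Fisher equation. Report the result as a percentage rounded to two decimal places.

By the Fisher identity, 1 + r = (1 + i)/(1 + π).
1 + r = 1.02900 / 1.00760 = 1.021239
r = 1.021239 − 1 = 2.1239%, i.e. 2.12%.

2.12%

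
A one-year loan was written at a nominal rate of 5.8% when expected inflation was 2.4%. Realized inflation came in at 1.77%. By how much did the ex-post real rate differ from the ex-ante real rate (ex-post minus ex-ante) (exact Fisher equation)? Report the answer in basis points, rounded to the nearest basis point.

Ex-ante: (1 + 0.0580)/(1 + 0.0240) − 1 = 3.3203%
Ex-post: (1 + 0.0580)/(1 + 0.0177) − 1 = 3.9599%
Difference (ex-post − ex-ante) = 0.6396% → 64 basis points.

64 basis points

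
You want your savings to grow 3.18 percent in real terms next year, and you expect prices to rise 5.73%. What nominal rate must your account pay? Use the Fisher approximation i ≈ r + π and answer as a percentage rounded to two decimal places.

i ≈ r + π = 3.18% + 5.73% = 8.91%.

8.91%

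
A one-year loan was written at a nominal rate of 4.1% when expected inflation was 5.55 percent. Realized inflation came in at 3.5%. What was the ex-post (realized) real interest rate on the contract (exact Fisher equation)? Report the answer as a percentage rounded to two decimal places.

Ex-post: (1 + 0.0410)/(1 + 0.0350) − 1 = 0.5797%
So the realized real rate is 0.58%.

0.58%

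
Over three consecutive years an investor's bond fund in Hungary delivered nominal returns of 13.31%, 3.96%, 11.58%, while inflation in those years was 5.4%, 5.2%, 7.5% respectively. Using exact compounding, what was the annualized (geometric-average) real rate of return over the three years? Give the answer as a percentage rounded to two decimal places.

3.31%

Compound the nominal returns: 1.1331 × 1.0396 × 1.1158 = 1.31437977.
Compound inflation: 1.0540 × 1.0520 × 1.0750 = 1.19196860.
Deflate: 1.31437977 / 1.19196860 = 1.10269664.
Annualized real rate = 1.10269664^(1/3) − 1 = 3.3123% → 3.31%.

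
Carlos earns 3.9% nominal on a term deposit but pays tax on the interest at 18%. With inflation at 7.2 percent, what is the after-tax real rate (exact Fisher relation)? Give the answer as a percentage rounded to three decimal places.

-3.733%

After-tax nominal return = 3.9% × (1 − 0.18) = 3.1980%.
1 + r = 1.03198 / 1.07200 = 0.962668
After-tax real rate = 0.962668 − 1 → -3.733%.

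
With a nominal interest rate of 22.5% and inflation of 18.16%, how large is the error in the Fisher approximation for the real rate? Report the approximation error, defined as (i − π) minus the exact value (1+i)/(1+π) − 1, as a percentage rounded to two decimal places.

Approximate: r ≈ 22.500% − 18.160% = 4.3400%
Exact: (1 + 0.2250)/(1 + 0.1816) − 1 = 3.6730%
Error = 4.3400% − 3.6730% = 0.6670% → 0.67%.

0.67%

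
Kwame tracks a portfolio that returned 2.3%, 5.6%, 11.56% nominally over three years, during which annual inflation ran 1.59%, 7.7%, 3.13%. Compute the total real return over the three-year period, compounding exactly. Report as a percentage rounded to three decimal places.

Compound the nominal returns: 1.0230 × 1.0560 × 1.1156 = 1.205169.
Compound inflation: 1.0159 × 1.0770 × 1.0313 = 1.128370.
Deflate: 1.205169 / 1.128370 = 1.068062.
Total real return = 1.068062 − 1 → 6.806%.

6.806%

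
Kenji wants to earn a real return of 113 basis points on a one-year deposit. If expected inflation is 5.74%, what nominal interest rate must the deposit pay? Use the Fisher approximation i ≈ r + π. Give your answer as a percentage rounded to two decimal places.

i ≈ r + π = 1.13% + 5.74% = 6.87%.

6.87%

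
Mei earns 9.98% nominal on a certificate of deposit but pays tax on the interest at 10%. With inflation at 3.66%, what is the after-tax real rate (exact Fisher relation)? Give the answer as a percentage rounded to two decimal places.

After-tax nominal return = 9.98% × (1 − 0.1) = 8.9820%.
1 + r = 1.08982 / 1.03660 = 1.051341
After-tax real rate = 1.051341 − 1 → 5.13%.

5.13%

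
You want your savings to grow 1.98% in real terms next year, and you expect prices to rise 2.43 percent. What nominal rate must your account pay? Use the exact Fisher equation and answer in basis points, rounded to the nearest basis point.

446 basis points

(1 + i) = (1 + r)(1 + π) = 1.01980 × 1.02430 = 1.04458114
i = 1.04458114 − 1, so the required nominal rate is 446 basis points.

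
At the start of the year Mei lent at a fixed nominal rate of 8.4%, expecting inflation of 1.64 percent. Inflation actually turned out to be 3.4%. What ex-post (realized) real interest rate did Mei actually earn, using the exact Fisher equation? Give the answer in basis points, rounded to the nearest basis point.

Ex-post: (1 + 0.0840)/(1 + 0.0340) − 1 = 4.8356%
So the realized real rate is 484 basis points.

484 basis points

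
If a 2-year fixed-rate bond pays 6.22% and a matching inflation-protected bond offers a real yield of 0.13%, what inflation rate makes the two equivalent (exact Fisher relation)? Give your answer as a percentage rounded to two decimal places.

(1 + π) = (1 + i)/(1 + r) = 1.06220 / 1.00130 = 1.060821
Break-even inflation = 1.060821 − 1 → 6.08%.

6.08%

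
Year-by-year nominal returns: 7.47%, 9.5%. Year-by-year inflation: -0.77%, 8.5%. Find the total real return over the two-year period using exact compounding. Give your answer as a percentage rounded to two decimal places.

Nominal growth factor = 1.0747 × 1.0950 = 1.176797
Price-level growth factor = 0.9923 × 1.0850 = 1.076646
Real growth factor = 1.176797 / 1.076646 = 1.093021
Total real return = 1.093021 − 1 → 9.30%.

9.30%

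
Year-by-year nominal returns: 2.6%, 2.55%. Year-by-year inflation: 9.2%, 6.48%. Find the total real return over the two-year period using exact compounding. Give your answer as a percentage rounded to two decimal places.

-9.51%

Nominal growth factor = 1.0260 × 1.0255 = 1.052163
Price-level growth factor = 1.0920 × 1.0648 = 1.162762
Real growth factor = 1.052163 / 1.162762 = 0.904883
Total real return = 0.904883 − 1 → -9.51%.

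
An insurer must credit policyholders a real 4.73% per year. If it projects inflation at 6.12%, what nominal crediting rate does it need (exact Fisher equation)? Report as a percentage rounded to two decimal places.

11.14%

(1 + i) = (1 + r)(1 + π) = 1.04730 × 1.06120 = 1.11139476
i = 1.11139476 − 1, so the required nominal rate is 11.14%.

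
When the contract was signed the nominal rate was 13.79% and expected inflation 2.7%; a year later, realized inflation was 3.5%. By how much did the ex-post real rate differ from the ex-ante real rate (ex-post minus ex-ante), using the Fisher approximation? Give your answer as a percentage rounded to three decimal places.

-0.800%

Ex-ante: 13.79% − 2.7% = 11.090%
Ex-post: 13.79% − 3.5% = 10.290%
Difference (ex-post − ex-ante) = -0.8000% → -0.800%.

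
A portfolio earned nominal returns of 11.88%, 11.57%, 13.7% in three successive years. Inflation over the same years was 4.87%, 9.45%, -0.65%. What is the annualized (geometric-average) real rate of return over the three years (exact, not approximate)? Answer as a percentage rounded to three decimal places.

Nominal growth factor = 1.1188 × 1.1157 × 1.1370 = 1.41925475
Price-level growth factor = 1.0487 × 1.0945 × 0.9935 = 1.14034144
Real growth factor = 1.41925475 / 1.14034144 = 1.24458754
Annualized real rate = 1.24458754^(1/3) − 1 = 7.5660% → 7.566%.

7.566%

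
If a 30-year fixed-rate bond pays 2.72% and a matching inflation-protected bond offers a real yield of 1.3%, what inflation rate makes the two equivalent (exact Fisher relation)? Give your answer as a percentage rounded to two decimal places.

(1 + π) = (1 + i)/(1 + r) = 1.02720 / 1.01300 = 1.014018
Break-even inflation = 1.014018 − 1 → 1.40%.

1.40%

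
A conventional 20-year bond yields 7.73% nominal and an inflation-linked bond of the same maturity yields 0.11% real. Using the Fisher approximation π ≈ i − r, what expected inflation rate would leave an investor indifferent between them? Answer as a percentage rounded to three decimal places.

7.620%

π ≈ i − r = 7.73% − 0.11% → 7.620%.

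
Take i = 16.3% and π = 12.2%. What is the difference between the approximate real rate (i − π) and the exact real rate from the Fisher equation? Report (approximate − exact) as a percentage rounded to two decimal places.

0.45%

Approximate: r ≈ 16.300% − 12.200% = 4.1000%
Exact: (1 + 0.1630)/(1 + 0.1220) − 1 = 3.6542%
Error = 4.1000% − 3.6542% = 0.4458% → 0.45%.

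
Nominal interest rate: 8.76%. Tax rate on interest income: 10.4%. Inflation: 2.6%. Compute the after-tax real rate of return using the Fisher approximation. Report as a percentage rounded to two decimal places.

After-tax nominal return = 8.76% × (1 − 0.104) = 7.84896%.
r ≈ 7.84896% − 2.6% → 5.25%.

5.25%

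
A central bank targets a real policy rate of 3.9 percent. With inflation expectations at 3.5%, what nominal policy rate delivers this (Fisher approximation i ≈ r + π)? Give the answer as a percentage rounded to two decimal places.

7.40%

i ≈ r + π = 3.9% + 3.5% = 7.40%.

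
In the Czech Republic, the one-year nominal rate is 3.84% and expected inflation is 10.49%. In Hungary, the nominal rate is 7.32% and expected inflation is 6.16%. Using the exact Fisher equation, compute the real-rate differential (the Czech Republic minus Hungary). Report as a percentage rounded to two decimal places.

The Czech Republic: (1 + 0.0384)/(1 + 0.1049) − 1 = -6.0186%
Hungary: (1 + 0.0732)/(1 + 0.0616) − 1 = 1.0927%
Differential = -6.0186% − 1.0927% = -7.1113% → -7.11%.

-7.11%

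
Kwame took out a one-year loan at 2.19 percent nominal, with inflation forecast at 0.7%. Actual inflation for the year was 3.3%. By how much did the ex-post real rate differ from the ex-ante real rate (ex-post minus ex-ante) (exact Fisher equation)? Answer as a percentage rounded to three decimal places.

Ex-ante: (1 + 0.0219)/(1 + 0.0070) − 1 = 1.4796%
Ex-post: (1 + 0.0219)/(1 + 0.0330) − 1 = -1.0745%
Difference (ex-post − ex-ante) = -2.5542% → -2.554%.

-2.554%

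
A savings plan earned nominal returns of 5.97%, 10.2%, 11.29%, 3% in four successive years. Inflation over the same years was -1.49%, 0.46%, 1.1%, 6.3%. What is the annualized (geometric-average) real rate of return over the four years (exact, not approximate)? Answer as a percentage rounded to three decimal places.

Nominal growth factor = 1.0597 × 1.1020 × 1.1129 × 1.0300 = 1.33862181
Price-level growth factor = 0.9851 × 1.0046 × 1.0110 × 1.0630 = 1.06355000
Real growth factor = 1.33862181 / 1.06355000 = 1.25863552
Annualized real rate = 1.25863552^(1/4) − 1 = 5.9193% → 5.919%.

5.919%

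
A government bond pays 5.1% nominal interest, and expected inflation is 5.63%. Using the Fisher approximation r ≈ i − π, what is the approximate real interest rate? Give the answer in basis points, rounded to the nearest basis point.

-53 basis points

r ≈ i − π = 5.1% − 5.63% = -53 basis points.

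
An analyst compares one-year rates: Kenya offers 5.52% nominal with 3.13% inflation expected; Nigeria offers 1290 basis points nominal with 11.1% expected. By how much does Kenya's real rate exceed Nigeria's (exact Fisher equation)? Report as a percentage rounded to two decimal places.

0.70%

Kenya: (1 + 0.0552)/(1 + 0.0313) − 1 = 2.3175%
Nigeria: (1 + 0.1290)/(1 + 0.1110) − 1 = 1.6202%
Differential = 2.3175% − 1.6202% = 0.6973% → 0.70%.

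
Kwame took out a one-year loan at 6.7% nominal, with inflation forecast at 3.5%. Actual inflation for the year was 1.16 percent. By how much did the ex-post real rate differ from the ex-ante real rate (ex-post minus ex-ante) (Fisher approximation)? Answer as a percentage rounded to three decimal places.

Ex-ante: 6.7% − 3.5% = 3.200%
Ex-post: 6.7% − 1.16% = 5.540%
Difference (ex-post − ex-ante) = 2.3400% → 2.340%.

2.340%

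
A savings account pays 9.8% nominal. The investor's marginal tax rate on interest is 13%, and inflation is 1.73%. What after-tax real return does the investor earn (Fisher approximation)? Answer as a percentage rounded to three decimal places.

6.796%

After-tax nominal return = 9.8% × (1 − 0.13) = 8.5260%.
r ≈ 8.5260% − 1.73% → 6.796%.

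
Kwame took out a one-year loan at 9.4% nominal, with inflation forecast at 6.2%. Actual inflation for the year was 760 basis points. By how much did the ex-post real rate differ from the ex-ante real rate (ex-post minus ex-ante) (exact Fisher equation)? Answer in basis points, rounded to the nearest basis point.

Ex-ante: (1 + 0.0940)/(1 + 0.0620) − 1 = 3.0132%
Ex-post: (1 + 0.0940)/(1 + 0.0760) − 1 = 1.6729%
Difference (ex-post − ex-ante) = -1.3403% → -134 basis points.

-134 basis points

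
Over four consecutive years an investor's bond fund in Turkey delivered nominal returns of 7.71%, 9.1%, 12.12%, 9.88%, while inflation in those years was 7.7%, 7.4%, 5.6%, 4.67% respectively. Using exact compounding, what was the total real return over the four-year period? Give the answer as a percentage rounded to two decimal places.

Nominal growth factor = 1.0771 × 1.0910 × 1.1212 × 1.0988 = 1.447713
Price-level growth factor = 1.0770 × 1.0740 × 1.0560 × 1.0467 = 1.278516
Real growth factor = 1.447713 / 1.278516 = 1.132339
Total real return = 1.132339 − 1 → 13.23%.

13.23%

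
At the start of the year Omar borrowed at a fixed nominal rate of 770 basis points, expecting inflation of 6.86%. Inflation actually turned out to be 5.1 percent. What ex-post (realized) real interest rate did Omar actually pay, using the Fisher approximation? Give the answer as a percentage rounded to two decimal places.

Ex-post: 7.7% − 5.1% = 2.600%
So the realized real rate is 2.60%.

2.60%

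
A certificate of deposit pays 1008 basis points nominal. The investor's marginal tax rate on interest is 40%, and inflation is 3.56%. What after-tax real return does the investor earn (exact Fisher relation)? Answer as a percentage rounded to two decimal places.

After-tax nominal return = 10.08% × (1 − 0.4) = 6.0480%.
1 + r = 1.06048 / 1.03560 = 1.024025
After-tax real rate = 1.024025 − 1 → 2.40%.

2.40%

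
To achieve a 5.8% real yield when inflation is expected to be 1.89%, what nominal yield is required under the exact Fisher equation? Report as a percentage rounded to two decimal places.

7.80%

(1 + i) = (1 + r)(1 + π) = 1.05800 × 1.01890 = 1.0779962
i = 1.0779962 − 1, so the required nominal rate is 7.80%.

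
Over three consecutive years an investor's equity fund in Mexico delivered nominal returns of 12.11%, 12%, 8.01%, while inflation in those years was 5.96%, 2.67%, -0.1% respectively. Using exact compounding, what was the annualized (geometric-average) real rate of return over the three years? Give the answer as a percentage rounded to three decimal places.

7.661%

Nominal growth factor = 1.1211 × 1.1200 × 1.0801 = 1.35620812
Price-level growth factor = 1.0596 × 1.0267 × 0.9990 = 1.08680343
Real growth factor = 1.35620812 / 1.08680343 = 1.24788723
Annualized real rate = 1.24788723^(1/3) − 1 = 7.6610% → 7.661%.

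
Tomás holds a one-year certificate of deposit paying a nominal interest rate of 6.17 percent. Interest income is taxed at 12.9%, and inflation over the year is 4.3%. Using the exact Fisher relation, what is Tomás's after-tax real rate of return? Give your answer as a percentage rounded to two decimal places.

1.03%

After-tax nominal return = 6.17% × (1 − 0.129) = 5.37407%.
1 + r = 1.0537407 / 1.04300 = 1.010298
After-tax real rate = 1.010298 − 1 → 1.03%.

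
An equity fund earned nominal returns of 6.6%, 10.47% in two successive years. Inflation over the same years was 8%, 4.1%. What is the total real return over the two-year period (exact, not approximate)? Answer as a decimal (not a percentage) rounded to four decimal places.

0.0474

Nominal growth factor = 1.0660 × 1.1047 = 1.177610
Price-level growth factor = 1.0800 × 1.0410 = 1.124280
Real growth factor = 1.177610 / 1.124280 = 1.047435
Total real return = 1.047435 − 1 → 0.0474.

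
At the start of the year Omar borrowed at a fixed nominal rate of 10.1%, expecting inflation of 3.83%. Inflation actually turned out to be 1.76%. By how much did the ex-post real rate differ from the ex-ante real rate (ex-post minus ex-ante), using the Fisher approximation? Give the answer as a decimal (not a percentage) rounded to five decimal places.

0.02070

Ex-ante: 10.1% − 3.83% = 6.270%
Ex-post: 10.1% − 1.76% = 8.340%
Difference (ex-post − ex-ante) = 2.0700% → 0.02070.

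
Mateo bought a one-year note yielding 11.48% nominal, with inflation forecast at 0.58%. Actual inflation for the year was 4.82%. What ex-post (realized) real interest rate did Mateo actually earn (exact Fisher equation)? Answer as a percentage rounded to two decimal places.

6.35%

Ex-post: (1 + 0.1148)/(1 + 0.0482) − 1 = 6.3537%
So the realized real rate is 6.35%.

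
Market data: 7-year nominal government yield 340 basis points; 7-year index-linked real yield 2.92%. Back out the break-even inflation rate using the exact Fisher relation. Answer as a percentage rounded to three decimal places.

(1 + π) = (1 + i)/(1 + r) = 1.03400 / 1.02920 = 1.004664
Break-even inflation = 1.004664 − 1 → 0.466%.

0.466%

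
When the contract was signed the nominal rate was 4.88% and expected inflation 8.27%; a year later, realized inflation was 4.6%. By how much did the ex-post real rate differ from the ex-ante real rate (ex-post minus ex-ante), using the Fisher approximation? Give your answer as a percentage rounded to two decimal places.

Ex-ante: 4.88% − 8.27% = -3.390%
Ex-post: 4.88% − 4.6% = 0.280%
Difference (ex-post − ex-ante) = 3.6700% → 3.67%.

3.67%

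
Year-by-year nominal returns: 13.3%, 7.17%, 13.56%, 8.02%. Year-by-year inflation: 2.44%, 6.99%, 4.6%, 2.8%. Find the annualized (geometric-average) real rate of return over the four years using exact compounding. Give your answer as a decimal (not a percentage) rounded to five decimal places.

0.06029

Nominal growth factor = 1.1330 × 1.0717 × 1.1356 × 1.0802 = 1.48947321
Price-level growth factor = 1.0244 × 1.0699 × 1.0460 × 1.0280 = 1.17852163
Real growth factor = 1.48947321 / 1.17852163 = 1.26384886
Annualized real rate = 1.26384886^(1/4) − 1 = 6.0288% → 0.06029.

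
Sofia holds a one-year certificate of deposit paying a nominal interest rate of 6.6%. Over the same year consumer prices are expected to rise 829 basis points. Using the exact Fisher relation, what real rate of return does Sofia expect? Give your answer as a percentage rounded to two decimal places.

By the Fisher relation, 1 + r = (1 + i)/(1 + π).
1 + r = 1.06600 / 1.08290 = 0.984394
r = 0.984394 − 1 = -1.5606%, i.e. -1.56%.

-1.56%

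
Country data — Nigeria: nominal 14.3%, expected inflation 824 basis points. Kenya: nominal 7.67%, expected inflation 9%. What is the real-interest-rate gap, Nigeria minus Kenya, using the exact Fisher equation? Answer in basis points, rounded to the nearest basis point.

682 basis points

Nigeria: (1 + 0.1430)/(1 + 0.0824) − 1 = 5.5987%
Kenya: (1 + 0.0767)/(1 + 0.0900) − 1 = -1.2202%
Differential = 5.5987% − (-1.2202%) = 6.8189% → 682 basis points.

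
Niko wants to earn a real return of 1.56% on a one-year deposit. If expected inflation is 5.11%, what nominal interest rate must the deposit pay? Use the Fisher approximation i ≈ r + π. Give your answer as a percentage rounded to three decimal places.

6.670%

i ≈ r + π = 1.56% + 5.11% = 6.670%.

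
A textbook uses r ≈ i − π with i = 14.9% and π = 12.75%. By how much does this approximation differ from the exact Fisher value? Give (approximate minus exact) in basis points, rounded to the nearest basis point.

24 basis points

Approximate: r ≈ 14.900% − 12.750% = 2.1500%
Exact: (1 + 0.1490)/(1 + 0.1275) − 1 = 1.9069%
Error = 2.1500% − 1.9069% = 0.2431% → 24 basis points.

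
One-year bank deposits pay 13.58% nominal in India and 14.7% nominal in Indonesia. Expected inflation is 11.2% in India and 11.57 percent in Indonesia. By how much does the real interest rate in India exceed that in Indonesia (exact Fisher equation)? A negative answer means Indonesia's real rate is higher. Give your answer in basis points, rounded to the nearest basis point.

-67 basis points

India: (1 + 0.1358)/(1 + 0.1120) − 1 = 2.1403%
Indonesia: (1 + 0.1470)/(1 + 0.1157) − 1 = 2.8054%
Differential = 2.1403% − 2.8054% = -0.6651% → -67 basis points.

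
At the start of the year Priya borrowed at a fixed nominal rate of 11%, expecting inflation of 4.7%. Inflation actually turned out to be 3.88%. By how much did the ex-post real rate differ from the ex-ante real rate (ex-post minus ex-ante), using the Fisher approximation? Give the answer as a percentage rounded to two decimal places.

Ex-ante: 11% − 4.7% = 6.300%
Ex-post: 11% − 3.88% = 7.120%
Difference (ex-post − ex-ante) = 0.8200% → 0.82%.

0.82%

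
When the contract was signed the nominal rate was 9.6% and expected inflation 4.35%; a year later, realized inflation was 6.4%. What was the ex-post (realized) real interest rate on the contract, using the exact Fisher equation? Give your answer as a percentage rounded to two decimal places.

3.01%

Ex-post: (1 + 0.0960)/(1 + 0.0640) − 1 = 3.0075%
So the realized real rate is 3.01%.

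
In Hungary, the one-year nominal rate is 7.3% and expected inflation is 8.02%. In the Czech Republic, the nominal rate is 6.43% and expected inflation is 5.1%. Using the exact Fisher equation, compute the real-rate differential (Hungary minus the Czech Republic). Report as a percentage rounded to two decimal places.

Hungary: (1 + 0.0730)/(1 + 0.0802) − 1 = -0.6665%
The Czech Republic: (1 + 0.0643)/(1 + 0.0510) − 1 = 1.2655%
Differential = -0.6665% − 1.2655% = -1.9320% → -1.93%.

-1.93%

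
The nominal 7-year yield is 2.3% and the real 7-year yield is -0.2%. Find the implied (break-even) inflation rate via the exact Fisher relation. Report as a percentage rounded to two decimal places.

2.51%

(1 + π) = (1 + i)/(1 + r) = 1.02300 / 0.99800 = 1.0250501
Break-even inflation = 1.0250501 − 1 → 2.51%.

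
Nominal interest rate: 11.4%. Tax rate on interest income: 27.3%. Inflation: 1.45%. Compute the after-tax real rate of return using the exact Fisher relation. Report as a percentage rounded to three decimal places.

6.740%

After-tax nominal return = 11.4% × (1 − 0.273) = 8.2878%.
1 + r = 1.082878 / 1.01450 = 1.067401
After-tax real rate = 1.067401 − 1 → 6.740%.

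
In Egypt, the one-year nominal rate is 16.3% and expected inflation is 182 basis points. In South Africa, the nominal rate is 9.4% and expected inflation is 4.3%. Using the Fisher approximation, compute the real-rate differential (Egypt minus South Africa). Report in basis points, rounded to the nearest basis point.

938 basis points

Egypt: 16.3% − 1.82% = 14.480%
South Africa: 9.4% − 4.3% = 5.100%
Differential = 9.380% → 938 basis points.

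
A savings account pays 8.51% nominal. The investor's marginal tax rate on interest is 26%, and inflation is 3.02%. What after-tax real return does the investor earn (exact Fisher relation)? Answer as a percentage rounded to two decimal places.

After-tax nominal return = 8.51% × (1 − 0.26) = 6.2974%.
1 + r = 1.062974 / 1.03020 = 1.031813
After-tax real rate = 1.031813 − 1 → 3.18%.

3.18%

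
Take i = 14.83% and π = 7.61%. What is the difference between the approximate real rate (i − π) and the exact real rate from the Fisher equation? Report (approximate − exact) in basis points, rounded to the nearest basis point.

51 basis points

Approximate: r ≈ 14.830% − 7.610% = 7.2200%
Exact: (1 + 0.1483)/(1 + 0.0761) − 1 = 6.7094%
Error = 7.2200% − 6.7094% = 0.5106% → 51 basis points.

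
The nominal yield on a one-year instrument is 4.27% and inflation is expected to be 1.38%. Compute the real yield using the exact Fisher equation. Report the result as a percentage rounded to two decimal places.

2.85%

By the Fisher equation, 1 + r = (1 + i)/(1 + π).
1 + r = 1.04270 / 1.01380 = 1.028507
r = 1.028507 − 1 = 2.8507%, i.e. 2.85%.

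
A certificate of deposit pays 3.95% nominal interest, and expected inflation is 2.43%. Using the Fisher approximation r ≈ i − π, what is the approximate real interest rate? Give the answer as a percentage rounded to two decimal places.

1.52%

r ≈ i − π = 3.95% − 2.43% = 1.52%.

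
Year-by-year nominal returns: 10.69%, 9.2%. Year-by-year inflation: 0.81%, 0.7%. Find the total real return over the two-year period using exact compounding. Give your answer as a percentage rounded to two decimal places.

Nominal growth factor = 1.1069 × 1.0920 = 1.208735
Price-level growth factor = 1.0081 × 1.0070 = 1.015157
Real growth factor = 1.208735 / 1.015157 = 1.190688
Total real return = 1.190688 − 1 → 19.07%.

19.07%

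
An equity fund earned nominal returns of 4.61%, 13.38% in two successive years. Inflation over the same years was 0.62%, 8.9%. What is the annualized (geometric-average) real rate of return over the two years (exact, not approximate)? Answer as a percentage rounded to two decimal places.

Compound the nominal returns: 1.0461 × 1.1338 = 1.18606818.
Compound inflation: 1.0062 × 1.0890 = 1.09575180.
Deflate: 1.18606818 / 1.09575180 = 1.08242412.
Annualized real rate = 1.08242412^(1/2) − 1 = 4.0396% → 4.04%.

4.04%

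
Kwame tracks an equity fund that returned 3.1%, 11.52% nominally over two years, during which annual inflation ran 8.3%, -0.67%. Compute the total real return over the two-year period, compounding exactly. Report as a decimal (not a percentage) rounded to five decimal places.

Nominal growth factor = 1.0310 × 1.1152 = 1.14977120
Price-level growth factor = 1.0830 × 0.9933 = 1.07574390
Real growth factor = 1.14977120 / 1.07574390 = 1.06881498
Total real return = 1.06881498 − 1 → 0.06881.

0.06881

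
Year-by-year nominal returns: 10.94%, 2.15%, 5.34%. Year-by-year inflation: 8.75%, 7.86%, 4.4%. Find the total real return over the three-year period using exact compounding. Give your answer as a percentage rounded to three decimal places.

-2.517%

Compound the nominal returns: 1.1094 × 1.0215 × 1.0534 = 1.193768.
Compound inflation: 1.0875 × 1.0786 × 1.0440 = 1.224589.
Deflate: 1.193768 / 1.224589 = 0.974832.
Total real return = 0.974832 − 1 → -2.517%.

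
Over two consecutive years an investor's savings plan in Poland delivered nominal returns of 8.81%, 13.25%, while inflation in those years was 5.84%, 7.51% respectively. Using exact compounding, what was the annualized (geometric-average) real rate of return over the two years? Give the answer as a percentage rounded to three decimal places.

Nominal growth factor = 1.0881 × 1.1325 = 1.23227325
Price-level growth factor = 1.0584 × 1.0751 = 1.13788584
Real growth factor = 1.23227325 / 1.13788584 = 1.08294981
Annualized real rate = 1.08294981^(1/2) − 1 = 4.0649% → 4.065%.

4.065%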